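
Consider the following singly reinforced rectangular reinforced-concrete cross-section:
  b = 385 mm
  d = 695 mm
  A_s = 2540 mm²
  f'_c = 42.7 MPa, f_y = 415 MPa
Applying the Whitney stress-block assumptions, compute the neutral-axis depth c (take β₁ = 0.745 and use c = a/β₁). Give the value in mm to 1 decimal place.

T = A_s f_y = 2540 × 415 = 1054100 N = 1054.1 kN.
Setting C = 0.85 f'_c a b equal to T: a = 1054100/(0.85 × 42.7 × 385) = 75.435 mm.
With β₁ = 0.745, c = a/β₁ = 75.435/0.745 = 101.3 mm.

c ≈ 101.3 mm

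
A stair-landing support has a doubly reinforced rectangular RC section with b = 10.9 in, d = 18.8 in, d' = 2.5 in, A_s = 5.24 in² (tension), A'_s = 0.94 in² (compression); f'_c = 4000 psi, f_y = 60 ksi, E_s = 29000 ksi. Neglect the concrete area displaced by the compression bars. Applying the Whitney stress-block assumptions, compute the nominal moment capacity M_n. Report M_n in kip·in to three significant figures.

M_n ≈ 4870 kip·in

Assume both steels yield.
a = (A_s − A'_s) f_y/(0.85 f'_c b) = (5.24 − 0.94) × 60/(0.85 × 4 × 10.9) = 6.962 in.
c = a/β₁ = 6.962/0.85 = 8.191 in; ε'_s = 0.003(c − d')/c = 0.0021 ≥ ε_y = 0.0021, so the compression steel yields.
M_n = (A_s − A'_s) f_y (d − a/2) + A'_s f_y (d − d') = 258 × (18.8 − 3.481) + 56.4 × (18.8 − 2.5) = 3952.3 + 919.3 = 4871.6 kip·in.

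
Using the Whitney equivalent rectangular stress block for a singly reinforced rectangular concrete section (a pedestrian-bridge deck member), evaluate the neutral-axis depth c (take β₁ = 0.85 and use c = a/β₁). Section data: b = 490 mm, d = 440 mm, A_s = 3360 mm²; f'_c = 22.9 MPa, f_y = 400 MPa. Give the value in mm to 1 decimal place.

c ≈ 165.8 mm

T = A_s f_y = 3360 × 400 = 1344000 N = 1344 kN.
Setting C = 0.85 f'_c a b equal to T: a = 1344000/(0.85 × 22.9 × 490) = 140.912 mm.
With β₁ = 0.85, c = a/β₁ = 140.912/0.85 = 165.8 mm.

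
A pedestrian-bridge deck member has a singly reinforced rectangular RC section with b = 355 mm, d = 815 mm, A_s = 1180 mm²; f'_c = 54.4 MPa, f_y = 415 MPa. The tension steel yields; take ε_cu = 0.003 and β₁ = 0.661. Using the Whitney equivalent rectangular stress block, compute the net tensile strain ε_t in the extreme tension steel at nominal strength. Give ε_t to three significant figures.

ε_t ≈ 0.0512

a = A_s f_y/(0.85 f'_c b) = 29.83 mm.
β₁ = 0.661, so c = a/β₁ = 29.83/0.661 = 45.13 mm.
From the linear strain diagram with ε_cu = 0.003: ε_t = 0.003 (d − c)/c = 0.003 × (815 − 45.13)/45.13 = 0.0512.
Since ε_t ≥ 0.005, the section is tension-controlled.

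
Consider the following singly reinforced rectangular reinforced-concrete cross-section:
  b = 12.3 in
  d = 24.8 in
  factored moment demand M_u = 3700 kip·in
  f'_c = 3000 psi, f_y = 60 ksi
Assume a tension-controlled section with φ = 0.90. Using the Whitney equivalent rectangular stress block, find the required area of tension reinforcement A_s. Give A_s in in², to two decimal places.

M_n = M_u/φ = 3700/0.90 = 4111.11 kip·in.
From M_n = 0.85 f'_c a b (d − a/2):
a = d − √(d² − 2M_n/(0.85 f'_c b)) = 24.8 − √(24.8² − 2 × 4111.11/(0.85 × 3 × 12.3)) = 6.015 in.
A_s = 0.85 f'_c a b / f_y = 0.85 × 3 × 6.015 × 12.3 / 60 = 3.144 in².

A_s ≈ 3.14 in²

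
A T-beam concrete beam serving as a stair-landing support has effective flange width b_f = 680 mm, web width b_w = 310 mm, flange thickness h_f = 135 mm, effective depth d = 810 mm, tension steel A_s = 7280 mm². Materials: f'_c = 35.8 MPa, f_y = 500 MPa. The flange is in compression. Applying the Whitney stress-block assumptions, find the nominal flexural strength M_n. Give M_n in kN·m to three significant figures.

Tension: T = A_s f_y = 7280 × 500 = 3640000 N.
Try a within the flange: a = T/(0.85 f'_c b_f) = 3640000/(0.85 × 35.8 × 680) = 175.91 mm.
a = 175.91 > h_f = 135 mm: the block extends into the web. Split into flange-overhang and web parts.
C_f = 0.85 f'_c (b_f − b_w) h_f = 0.85 × 35.8 × (680 − 310) × 135 = 1519979 N.
Remaining web compression depth: a_w = (T − C_f)/(0.85 f'_c b_w) = (3640000 − 1519979)/(0.85 × 35.8 × 310) = 224.74 mm.
M_n = C_f(d − h_f/2) + (T − C_f)(d − a_w/2) = 1519979 × (810 − 67.5) + 2120021 × (810 − 112.37) = 1128.58 + 1478.99 = 2607.57 × 10⁶ N·mm.
M_n = 2607.57 kN·m.

M_n ≈ 2610 kN·m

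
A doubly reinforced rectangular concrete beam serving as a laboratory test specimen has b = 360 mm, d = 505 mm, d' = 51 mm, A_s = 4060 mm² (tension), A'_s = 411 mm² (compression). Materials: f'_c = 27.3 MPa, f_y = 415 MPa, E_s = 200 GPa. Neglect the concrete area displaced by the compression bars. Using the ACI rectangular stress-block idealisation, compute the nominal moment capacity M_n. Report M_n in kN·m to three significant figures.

M_n ≈ 705 kN·m

Assume both tension and compression steel yield.
Net tension couple steel: A_s − A'_s = 3649 mm².
a = (A_s − A'_s) f_y / (0.85 f'_c b) = 1514335/(0.85 × 27.3 × 360) = 181.27 mm.
c = a/β₁ = 181.27/0.85 = 213.26 mm; ε'_s = 0.003(c − d')/c = 0.0023 ≥ f_y/E_s = 0.0021, so compression steel does yield.
M_n = (A_s − A'_s) f_y (d − a/2) + A'_s f_y (d − d') = [1514335 × (505 − 90.635) + 170565 × (505 − 51)] × 10⁻⁶ = 627.49 + 77.44 = 704.93 kN·m.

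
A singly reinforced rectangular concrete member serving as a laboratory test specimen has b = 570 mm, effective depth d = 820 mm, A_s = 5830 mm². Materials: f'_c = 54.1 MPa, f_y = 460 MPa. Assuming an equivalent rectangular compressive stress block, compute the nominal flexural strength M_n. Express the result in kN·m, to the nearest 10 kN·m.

T = A_s f_y = 5830 × 460 = 2681800 N = 2681.8 kN.
From C = T: a = T/(0.85 f'_c b) = 2681800/(0.85 × 54.1 × 570) = 102.31 mm.
M_n = T(d − a/2) = 2681.8 kN × (820 − 51.155) mm = 2061.89 kN·m.

M_n ≈ 2060 kN·m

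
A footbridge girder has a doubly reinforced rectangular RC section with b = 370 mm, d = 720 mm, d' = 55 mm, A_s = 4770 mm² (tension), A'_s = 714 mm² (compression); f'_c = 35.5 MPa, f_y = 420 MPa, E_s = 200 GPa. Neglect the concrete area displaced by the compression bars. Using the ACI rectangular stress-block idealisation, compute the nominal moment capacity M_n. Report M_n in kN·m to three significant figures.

Assume both tension and compression steel yield.
Net tension couple steel: A_s − A'_s = 4056 mm².
a = (A_s − A'_s) f_y / (0.85 f'_c b) = 1703520/(0.85 × 35.5 × 370) = 152.58 mm.
c = a/β₁ = 152.58/0.796 = 191.68 mm; ε'_s = 0.003(c − d')/c = 0.0021 ≥ f_y/E_s = 0.0021, so compression steel does yield.
M_n = (A_s − A'_s) f_y (d − a/2) + A'_s f_y (d − d') = [1703520 × (720 − 76.29) + 299880 × (720 − 55)] × 10⁻⁶ = 1096.57 + 199.42 = 1295.99 kN·m.

M_n ≈ 1300 kN·m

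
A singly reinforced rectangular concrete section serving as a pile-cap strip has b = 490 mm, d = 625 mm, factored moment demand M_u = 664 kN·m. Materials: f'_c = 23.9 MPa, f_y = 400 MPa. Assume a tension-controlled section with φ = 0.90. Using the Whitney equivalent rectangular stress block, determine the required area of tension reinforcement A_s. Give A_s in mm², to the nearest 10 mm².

M_n = M_u/φ = 664/0.90 = 737.778 kN·m.
With M_n = 0.85 f'_c a b (d − a/2), solve the quadratic for a:
a = d − √(d² − 2M_n/(0.85 f'_c b)) = 625 − √(625² − 2 × 737.778×10⁶/(0.85 × 23.9 × 490)) = 132.67 mm.
A_s = 0.85 f'_c a b / f_y = 0.85 × 23.9 × 132.67 × 490 / 400 = 3301.6 mm².

A_s ≈ 3300 mm²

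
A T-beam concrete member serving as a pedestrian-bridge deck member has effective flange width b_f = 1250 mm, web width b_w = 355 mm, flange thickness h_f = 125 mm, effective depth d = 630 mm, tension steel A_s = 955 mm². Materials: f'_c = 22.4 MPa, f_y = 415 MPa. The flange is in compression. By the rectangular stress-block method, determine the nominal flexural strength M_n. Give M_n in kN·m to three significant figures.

Tension: T = A_s f_y = 955 × 415 = 396325 N.
Try a within the flange: a = T/(0.85 f'_c b_f) = 396325/(0.85 × 22.4 × 1250) = 16.65 mm.
Since a = 16.65 ≤ h_f = 125 mm, the stress block lies entirely in the flange; analyse as a rectangular beam of width b_f.
M_n = T(d − a/2) = 396325 × (630 − 8.325) = 246.39 × 10⁶ N·mm.
M_n = 246.39 kN·m.

M_n ≈ 246 kN·m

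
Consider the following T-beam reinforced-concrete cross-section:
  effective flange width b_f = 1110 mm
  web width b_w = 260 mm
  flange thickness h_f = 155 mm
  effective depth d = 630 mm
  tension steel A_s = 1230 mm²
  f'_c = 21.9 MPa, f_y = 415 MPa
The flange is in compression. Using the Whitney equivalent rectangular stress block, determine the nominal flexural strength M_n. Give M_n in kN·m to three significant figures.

Tension: T = A_s f_y = 1230 × 415 = 510450 N.
Try a within the flange: a = T/(0.85 f'_c b_f) = 510450/(0.85 × 21.9 × 1110) = 24.70 mm.
Since a = 24.70 ≤ h_f = 155 mm, the stress block lies entirely in the flange; analyse as a rectangular beam of width b_f.
M_n = T(d − a/2) = 510450 × (630 − 12.35) = 315.28 × 10⁶ N·mm.
M_n = 315.28 kN·m.

M_n ≈ 315 kN·m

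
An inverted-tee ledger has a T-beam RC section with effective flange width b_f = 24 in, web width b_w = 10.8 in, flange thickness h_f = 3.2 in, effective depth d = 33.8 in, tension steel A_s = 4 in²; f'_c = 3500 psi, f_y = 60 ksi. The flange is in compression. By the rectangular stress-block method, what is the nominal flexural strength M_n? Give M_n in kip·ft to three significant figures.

Tension: T = A_s f_y = 4 × 60 = 240 kips.
Try a within the flange: a = T/(0.85 f'_c b_f) = 240/(0.85 × 3.5 × 24) = 3.361 in.
a = 3.361 > h_f = 3.2 in: the block extends into the web. Split into flange-overhang and web parts.
C_f = 0.85 f'_c (b_f − b_w) h_f = 0.85 × 3.5 × (24 − 10.8) × 3.2 = 125.7 kips.
Remaining web compression depth: a_w = (T − C_f)/(0.85 f'_c b_w) = (240 − 125.7)/(0.85 × 3.5 × 10.8) = 3.557 in.
M_n = C_f(d − h_f/2) + (T − C_f)(d − a_w/2) = 125.7 × (33.8 − 1.6) + 114.3 × (33.8 − 1.7785) = 4047.5 + 3660.1 = 7707.6 kip·in.
M_n = 7707.6/12 = 642.30 kip·ft.

M_n ≈ 642 kip·ft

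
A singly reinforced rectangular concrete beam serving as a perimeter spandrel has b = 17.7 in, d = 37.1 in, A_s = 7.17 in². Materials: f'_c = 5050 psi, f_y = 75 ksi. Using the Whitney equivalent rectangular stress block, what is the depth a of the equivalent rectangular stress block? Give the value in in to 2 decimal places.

T = A_s f_y = 7.17 × 75 = 537.75 kips.
a = T/(0.85 f'_c b) = 537.75/(0.85 × 5.05 × 17.7) = 7.08 in.

a ≈ 7.08 in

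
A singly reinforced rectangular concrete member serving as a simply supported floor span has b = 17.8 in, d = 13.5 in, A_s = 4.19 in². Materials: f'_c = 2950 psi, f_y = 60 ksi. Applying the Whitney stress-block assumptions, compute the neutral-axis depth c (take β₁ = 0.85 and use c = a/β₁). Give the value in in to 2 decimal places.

c ≈ 6.63 in

T = A_s f_y = 4.19 × 60 = 251.4 kips.
a = T/(0.85 f'_c b) = 251.4/(0.85 × 2.95 × 17.8) = 5.6325 in.
With β₁ = 0.85, c = a/β₁ = 5.6325/0.85 = 6.63 in.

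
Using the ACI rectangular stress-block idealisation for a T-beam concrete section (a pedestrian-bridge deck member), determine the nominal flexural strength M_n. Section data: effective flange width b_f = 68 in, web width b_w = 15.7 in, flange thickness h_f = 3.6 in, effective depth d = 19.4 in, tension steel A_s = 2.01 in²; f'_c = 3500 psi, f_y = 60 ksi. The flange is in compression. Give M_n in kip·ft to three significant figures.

Tension: T = A_s f_y = 2.01 × 60 = 120.6 kips.
Try a within the flange: a = T/(0.85 f'_c b_f) = 120.6/(0.85 × 3.5 × 68) = 0.596 in.
Since a = 0.596 ≤ h_f = 3.6 in, the stress block lies entirely in the flange; analyse as a rectangular beam of width b_f.
M_n = T(d − a/2) = 120.6 × (19.4 − 0.298) = 2303.7 kip·in.
M_n = 2303.7/12 = 191.98 kip·ft.

M_n ≈ 192 kip·ft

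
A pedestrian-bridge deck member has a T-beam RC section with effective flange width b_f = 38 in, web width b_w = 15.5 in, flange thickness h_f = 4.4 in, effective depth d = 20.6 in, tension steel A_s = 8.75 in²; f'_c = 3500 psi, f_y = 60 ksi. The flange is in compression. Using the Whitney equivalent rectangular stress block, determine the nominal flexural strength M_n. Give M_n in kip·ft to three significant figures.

M_n ≈ 799 kip·ft

Tension: T = A_s f_y = 8.75 × 60 = 525 kips.
Try a within the flange: a = T/(0.85 f'_c b_f) = 525/(0.85 × 3.5 × 38) = 4.644 in.
a = 4.644 > h_f = 4.4 in: the block extends into the web. Split into flange-overhang and web parts.
C_f = 0.85 f'_c (b_f − b_w) h_f = 0.85 × 3.5 × (38 − 15.5) × 4.4 = 294.5 kips.
Remaining web compression depth: a_w = (T − C_f)/(0.85 f'_c b_w) = (525 − 294.5)/(0.85 × 3.5 × 15.5) = 4.999 in.
M_n = C_f(d − h_f/2) + (T − C_f)(d − a_w/2) = 294.5 × (20.6 − 2.2) + 230.5 × (20.6 − 2.4995) = 5418.8 + 4172.2 = 9591.0 kip·in.
M_n = 9591.0/12 = 799.25 kip·ft.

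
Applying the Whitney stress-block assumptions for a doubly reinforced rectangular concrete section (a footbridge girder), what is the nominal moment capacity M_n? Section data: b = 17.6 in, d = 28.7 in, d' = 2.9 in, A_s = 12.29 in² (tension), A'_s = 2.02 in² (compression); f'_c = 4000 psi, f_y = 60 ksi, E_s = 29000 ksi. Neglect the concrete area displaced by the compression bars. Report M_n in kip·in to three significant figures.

M_n ≈ 17600 kip·in

Assume both steels yield.
a = (A_s − A'_s) f_y/(0.85 f'_c b) = (12.29 − 2.02) × 60/(0.85 × 4 × 17.6) = 10.297 in.
c = a/β₁ = 10.297/0.85 = 12.114 in; ε'_s = 0.003(c − d')/c = 0.0023 ≥ ε_y = 0.0021, so the compression steel yields.
M_n = (A_s − A'_s) f_y (d − a/2) + A'_s f_y (d − d') = 616.2 × (28.7 − 5.1485) + 121.2 × (28.7 − 2.9) = 14512.4 + 3127.0 = 17639.4 kip·in.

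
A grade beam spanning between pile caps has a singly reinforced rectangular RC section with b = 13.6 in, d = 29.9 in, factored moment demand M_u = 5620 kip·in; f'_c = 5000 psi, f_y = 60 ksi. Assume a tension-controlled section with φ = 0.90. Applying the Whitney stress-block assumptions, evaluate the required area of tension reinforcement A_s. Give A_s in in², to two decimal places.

M_n = M_u/φ = 5620/0.90 = 6244.44 kip·in.
From M_n = 0.85 f'_c a b (d − a/2):
a = d − √(d² − 2M_n/(0.85 f'_c b)) = 29.9 − √(29.9² − 2 × 6244.44/(0.85 × 5 × 13.6)) = 3.863 in.
A_s = 0.85 f'_c a b / f_y = 0.85 × 5 × 3.863 × 13.6 / 60 = 3.721 in².

A_s ≈ 3.72 in²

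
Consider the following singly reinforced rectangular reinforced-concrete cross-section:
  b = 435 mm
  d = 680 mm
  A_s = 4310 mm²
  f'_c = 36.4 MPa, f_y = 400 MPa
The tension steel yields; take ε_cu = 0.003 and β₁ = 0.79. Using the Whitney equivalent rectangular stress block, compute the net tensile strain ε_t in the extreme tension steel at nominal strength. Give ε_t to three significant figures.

ε_t ≈ 0.00958

a = A_s f_y/(0.85 f'_c b) = 128.09 mm.
β₁ = 0.79, so c = a/β₁ = 128.09/0.79 = 162.14 mm.
From the linear strain diagram with ε_cu = 0.003: ε_t = 0.003 (d − c)/c = 0.003 × (680 − 162.14)/162.14 = 0.00958.
Since ε_t ≥ 0.005, the section is tension-controlled.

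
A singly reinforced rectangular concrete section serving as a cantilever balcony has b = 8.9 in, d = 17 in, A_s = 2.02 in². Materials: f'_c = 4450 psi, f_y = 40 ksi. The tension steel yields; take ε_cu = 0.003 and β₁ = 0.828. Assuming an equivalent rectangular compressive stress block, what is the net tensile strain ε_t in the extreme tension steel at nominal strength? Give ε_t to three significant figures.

ε_t ≈ 0.0146

a = A_s f_y/(0.85 f'_c b) = 2.400 in.
β₁ = 0.828, so c = a/β₁ = 2.400/0.828 = 2.899 in.
From the linear strain diagram with ε_cu = 0.003: ε_t = 0.003 (d − c)/c = 0.003 × (17 − 2.899)/2.899 = 0.0146.
Since ε_t ≥ 0.005, the section is tension-controlled.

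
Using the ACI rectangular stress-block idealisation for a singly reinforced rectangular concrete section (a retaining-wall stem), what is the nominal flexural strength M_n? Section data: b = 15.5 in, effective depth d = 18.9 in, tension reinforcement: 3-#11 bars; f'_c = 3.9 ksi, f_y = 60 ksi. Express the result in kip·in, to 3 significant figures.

M_n ≈ 4540 kip·in

A_s = 3 × 1.56 = 4.68 in².
T = A_s f_y = 4.68 × 60 = 280.8 kips.
a = T/(0.85 f'_c b) = 280.8/(0.85 × 3.9 × 15.5) = 5.465 in.
M_n = T(d − a/2) = 280.8 × (18.9 − 2.7325) = 4539.8 kip·in.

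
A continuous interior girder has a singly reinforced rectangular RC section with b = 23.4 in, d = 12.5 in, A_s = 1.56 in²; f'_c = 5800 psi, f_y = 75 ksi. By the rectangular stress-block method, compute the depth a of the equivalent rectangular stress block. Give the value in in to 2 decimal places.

T = A_s f_y = 1.56 × 75 = 117 kips.
a = T/(0.85 f'_c b) = 117/(0.85 × 5.8 × 23.4) = 1.01 in.

a ≈ 1.01 in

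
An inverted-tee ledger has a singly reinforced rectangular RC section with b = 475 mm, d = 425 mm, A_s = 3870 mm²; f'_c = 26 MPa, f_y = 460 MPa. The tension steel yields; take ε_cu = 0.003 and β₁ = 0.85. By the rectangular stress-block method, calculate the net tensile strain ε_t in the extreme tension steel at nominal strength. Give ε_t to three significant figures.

a = A_s f_y/(0.85 f'_c b) = 169.58 mm.
β₁ = 0.85, so c = a/β₁ = 169.58/0.85 = 199.51 mm.
From the linear strain diagram with ε_cu = 0.003: ε_t = 0.003 (d − c)/c = 0.003 × (425 − 199.51)/199.51 = 0.00339.
ε_t < 0.004 — the section is over-reinforced for flexure under ACI limits.

ε_t ≈ 0.00339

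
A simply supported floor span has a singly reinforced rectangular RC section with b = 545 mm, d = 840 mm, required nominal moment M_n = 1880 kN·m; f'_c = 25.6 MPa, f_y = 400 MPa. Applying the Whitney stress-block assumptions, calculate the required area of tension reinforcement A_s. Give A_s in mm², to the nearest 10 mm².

A_s ≈ 6420 mm²

With M_n = 0.85 f'_c a b (d − a/2), solve the quadratic for a:
a = d − √(d² − 2M_n/(0.85 f'_c b)) = 840 − √(840² − 2 × 1880×10⁶/(0.85 × 25.6 × 545)) = 216.66 mm.
A_s = 0.85 f'_c a b / f_y = 0.85 × 25.6 × 216.66 × 545 / 400 = 6423.5 mm².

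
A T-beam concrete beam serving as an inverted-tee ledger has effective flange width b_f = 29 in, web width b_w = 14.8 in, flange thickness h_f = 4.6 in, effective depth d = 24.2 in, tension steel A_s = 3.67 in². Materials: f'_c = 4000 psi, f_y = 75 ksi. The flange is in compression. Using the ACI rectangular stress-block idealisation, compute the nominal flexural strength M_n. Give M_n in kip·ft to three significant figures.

M_n ≈ 523 kip·ft

Tension: T = A_s f_y = 3.67 × 75 = 275.25 kips.
Try a within the flange: a = T/(0.85 f'_c b_f) = 275.25/(0.85 × 4 × 29) = 2.792 in.
Since a = 2.792 ≤ h_f = 4.6 in, the stress block lies entirely in the flange; analyse as a rectangular beam of width b_f.
M_n = T(d − a/2) = 275.25 × (24.2 − 1.396) = 6276.8 kip·in.
M_n = 6276.8/12 = 523.07 kip·ft.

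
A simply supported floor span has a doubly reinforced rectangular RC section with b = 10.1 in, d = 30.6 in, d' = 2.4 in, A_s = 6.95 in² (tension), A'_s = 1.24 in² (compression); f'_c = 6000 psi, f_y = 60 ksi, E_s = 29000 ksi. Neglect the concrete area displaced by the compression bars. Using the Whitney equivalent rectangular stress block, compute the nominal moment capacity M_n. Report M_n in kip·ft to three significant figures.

M_n ≈ 954 kip·ft

Assume both steels yield.
a = (A_s − A'_s) f_y/(0.85 f'_c b) = (6.95 − 1.24) × 60/(0.85 × 6 × 10.1) = 6.651 in.
c = a/β₁ = 6.651/0.75 = 8.868 in; ε'_s = 0.003(c − d')/c = 0.0022 ≥ ε_y = 0.0021, so the compression steel yields.
M_n = (A_s − A'_s) f_y (d − a/2) + A'_s f_y (d − d') = 342.6 × (30.6 − 3.3255) + 74.4 × (30.6 − 2.4) = 9344.2 + 2098.1 = 11442.3 kip·in = 11442.3/12 = 953.53 kip·ft.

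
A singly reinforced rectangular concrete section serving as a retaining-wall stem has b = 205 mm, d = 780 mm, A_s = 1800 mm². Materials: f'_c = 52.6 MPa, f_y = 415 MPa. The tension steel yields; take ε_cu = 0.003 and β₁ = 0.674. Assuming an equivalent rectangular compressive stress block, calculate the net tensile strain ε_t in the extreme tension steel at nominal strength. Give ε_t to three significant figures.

a = A_s f_y/(0.85 f'_c b) = 81.50 mm.
β₁ = 0.674, so c = a/β₁ = 81.50/0.674 = 120.92 mm.
From the linear strain diagram with ε_cu = 0.003: ε_t = 0.003 (d − c)/c = 0.003 × (780 − 120.92)/120.92 = 0.0164.
Since ε_t ≥ 0.005, the section is tension-controlled.

ε_t ≈ 0.0164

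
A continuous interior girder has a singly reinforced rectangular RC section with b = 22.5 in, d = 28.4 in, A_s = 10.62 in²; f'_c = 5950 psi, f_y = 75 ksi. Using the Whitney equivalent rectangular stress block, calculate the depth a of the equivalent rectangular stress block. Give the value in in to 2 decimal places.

T = A_s f_y = 10.62 × 75 = 796.5 kips.
a = T/(0.85 f'_c b) = 796.5/(0.85 × 5.95 × 22.5) = 7.00 in.

a ≈ 7.00 in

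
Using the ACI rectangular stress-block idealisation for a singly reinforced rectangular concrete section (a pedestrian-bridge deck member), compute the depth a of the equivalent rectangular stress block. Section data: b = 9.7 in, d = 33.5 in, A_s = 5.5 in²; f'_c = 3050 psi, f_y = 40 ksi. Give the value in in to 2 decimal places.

T = A_s f_y = 5.5 × 40 = 220 kips.
a = T/(0.85 f'_c b) = 220/(0.85 × 3.05 × 9.7) = 8.75 in.

a ≈ 8.75 in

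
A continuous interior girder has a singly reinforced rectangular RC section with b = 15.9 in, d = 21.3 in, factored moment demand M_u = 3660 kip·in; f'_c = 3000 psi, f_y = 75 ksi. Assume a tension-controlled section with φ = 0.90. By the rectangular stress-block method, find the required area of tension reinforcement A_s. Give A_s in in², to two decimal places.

A_s ≈ 2.91 in²

M_n = M_u/φ = 3660/0.90 = 4066.67 kip·in.
From M_n = 0.85 f'_c a b (d − a/2):
a = d − √(d² − 2M_n/(0.85 f'_c b)) = 21.3 − √(21.3² − 2 × 4066.67/(0.85 × 3 × 15.9)) = 5.391 in.
A_s = 0.85 f'_c a b / f_y = 0.85 × 3 × 5.391 × 15.9 / 75 = 2.914 in².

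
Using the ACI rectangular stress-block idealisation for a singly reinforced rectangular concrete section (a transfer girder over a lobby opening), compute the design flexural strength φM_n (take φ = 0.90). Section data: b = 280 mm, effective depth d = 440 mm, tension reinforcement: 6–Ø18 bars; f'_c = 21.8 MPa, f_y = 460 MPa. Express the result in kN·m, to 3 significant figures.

A_s = 6 × 254 = 1524 mm².
T = A_s f_y = 1524 × 460 = 701040 N = 701.04 kN.
From C = T: a = T/(0.85 f'_c b) = 701040/(0.85 × 21.8 × 280) = 135.12 mm.
M_n = T(d − a/2) = 701.04 kN × (440 − 67.56) mm = 261.10 kN·m.
φM_n = 0.90 × 261.10 = 234.99 kN·m.

φM_n ≈ 235 kN·m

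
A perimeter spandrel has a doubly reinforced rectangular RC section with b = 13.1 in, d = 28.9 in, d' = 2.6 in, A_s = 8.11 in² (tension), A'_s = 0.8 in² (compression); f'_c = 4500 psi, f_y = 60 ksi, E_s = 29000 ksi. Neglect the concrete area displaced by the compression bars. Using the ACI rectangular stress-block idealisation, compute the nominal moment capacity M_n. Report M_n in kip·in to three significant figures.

Assume both steels yield.
a = (A_s − A'_s) f_y/(0.85 f'_c b) = (8.11 − 0.8) × 60/(0.85 × 4.5 × 13.1) = 8.753 in.
c = a/β₁ = 8.753/0.825 = 10.610 in; ε'_s = 0.003(c − d')/c = 0.0023 ≥ ε_y = 0.0021, so the compression steel yields.
M_n = (A_s − A'_s) f_y (d − a/2) + A'_s f_y (d − d') = 438.6 × (28.9 − 4.3765) + 48 × (28.9 − 2.6) = 10756.0 + 1262.4 = 12018.4 kip·in.

M_n ≈ 12000 kip·in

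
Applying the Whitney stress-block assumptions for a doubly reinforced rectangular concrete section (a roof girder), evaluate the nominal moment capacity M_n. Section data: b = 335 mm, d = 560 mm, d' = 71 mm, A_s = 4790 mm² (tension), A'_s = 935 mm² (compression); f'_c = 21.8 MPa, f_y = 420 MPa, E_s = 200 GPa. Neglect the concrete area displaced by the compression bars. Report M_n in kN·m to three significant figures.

M_n ≈ 888 kN·m

Assume both tension and compression steel yield.
Net tension couple steel: A_s − A'_s = 3855 mm².
a = (A_s − A'_s) f_y / (0.85 f'_c b) = 1619100/(0.85 × 21.8 × 335) = 260.83 mm.
c = a/β₁ = 260.83/0.85 = 306.86 mm; ε'_s = 0.003(c − d')/c = 0.0023 ≥ f_y/E_s = 0.0021, so compression steel does yield.
M_n = (A_s − A'_s) f_y (d − a/2) + A'_s f_y (d − d') = [1619100 × (560 − 130.415) + 392700 × (560 − 71)] × 10⁻⁶ = 695.54 + 192.03 = 887.57 kN·m.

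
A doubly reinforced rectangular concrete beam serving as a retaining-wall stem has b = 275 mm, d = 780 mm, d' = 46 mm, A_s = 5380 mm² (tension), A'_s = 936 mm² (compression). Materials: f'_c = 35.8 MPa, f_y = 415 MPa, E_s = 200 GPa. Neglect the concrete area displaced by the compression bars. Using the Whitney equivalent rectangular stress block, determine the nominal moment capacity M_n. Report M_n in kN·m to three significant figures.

Assume both tension and compression steel yield.
Net tension couple steel: A_s − A'_s = 4444 mm².
a = (A_s − A'_s) f_y / (0.85 f'_c b) = 1844260/(0.85 × 35.8 × 275) = 220.39 mm.
c = a/β₁ = 220.39/0.794 = 277.57 mm; ε'_s = 0.003(c − d')/c = 0.0025 ≥ f_y/E_s = 0.0021, so compression steel does yield.
M_n = (A_s − A'_s) f_y (d − a/2) + A'_s f_y (d − d') = [1844260 × (780 − 110.195) + 388440 × (780 − 46)] × 10⁻⁶ = 1235.29 + 285.11 = 1520.40 kN·m.

M_n ≈ 1520 kN·m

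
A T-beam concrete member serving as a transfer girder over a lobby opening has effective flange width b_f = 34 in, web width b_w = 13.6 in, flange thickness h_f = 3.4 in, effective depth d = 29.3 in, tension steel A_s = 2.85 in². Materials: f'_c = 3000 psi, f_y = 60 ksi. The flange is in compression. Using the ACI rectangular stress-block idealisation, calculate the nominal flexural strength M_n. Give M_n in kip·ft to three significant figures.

Tension: T = A_s f_y = 2.85 × 60 = 171 kips.
Try a within the flange: a = T/(0.85 f'_c b_f) = 171/(0.85 × 3 × 34) = 1.972 in.
Since a = 1.972 ≤ h_f = 3.4 in, the stress block lies entirely in the flange; analyse as a rectangular beam of width b_f.
M_n = T(d − a/2) = 171 × (29.3 − 0.986) = 4841.7 kip·in.
M_n = 4841.7/12 = 403.48 kip·ft.

M_n ≈ 403 kip·ft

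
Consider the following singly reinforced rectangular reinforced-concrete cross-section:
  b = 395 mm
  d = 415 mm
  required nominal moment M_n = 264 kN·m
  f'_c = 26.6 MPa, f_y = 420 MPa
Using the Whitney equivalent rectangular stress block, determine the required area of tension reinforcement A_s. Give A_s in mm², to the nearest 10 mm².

A_s ≈ 1670 mm²

With M_n = 0.85 f'_c a b (d − a/2), solve the quadratic for a:
a = d − √(d² − 2M_n/(0.85 f'_c b)) = 415 − √(415² − 2 × 264×10⁶/(0.85 × 26.6 × 395)) = 78.69 mm.
A_s = 0.85 f'_c a b / f_y = 0.85 × 26.6 × 78.69 × 395 / 420 = 1673.3 mm².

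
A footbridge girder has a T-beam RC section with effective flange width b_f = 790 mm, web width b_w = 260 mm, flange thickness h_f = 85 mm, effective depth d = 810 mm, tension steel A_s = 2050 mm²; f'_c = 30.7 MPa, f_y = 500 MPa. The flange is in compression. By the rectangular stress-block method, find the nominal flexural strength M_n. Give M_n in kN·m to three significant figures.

Tension: T = A_s f_y = 2050 × 500 = 1025000 N.
Try a within the flange: a = T/(0.85 f'_c b_f) = 1025000/(0.85 × 30.7 × 790) = 49.72 mm.
Since a = 49.72 ≤ h_f = 85 mm, the stress block lies entirely in the flange; analyse as a rectangular beam of width b_f.
M_n = T(d − a/2) = 1025000 × (810 − 24.86) = 804.77 × 10⁶ N·mm.
M_n = 804.77 kN·m.

M_n ≈ 805 kN·m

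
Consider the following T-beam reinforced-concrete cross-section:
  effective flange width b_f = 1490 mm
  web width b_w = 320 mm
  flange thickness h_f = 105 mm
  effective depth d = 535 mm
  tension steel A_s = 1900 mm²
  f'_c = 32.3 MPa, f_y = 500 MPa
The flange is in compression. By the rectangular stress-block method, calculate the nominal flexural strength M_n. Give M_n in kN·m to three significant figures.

M_n ≈ 497 kN·m

Tension: T = A_s f_y = 1900 × 500 = 950000 N.
Try a within the flange: a = T/(0.85 f'_c b_f) = 950000/(0.85 × 32.3 × 1490) = 23.22 mm.
Since a = 23.22 ≤ h_f = 105 mm, the stress block lies entirely in the flange; analyse as a rectangular beam of width b_f.
M_n = T(d − a/2) = 950000 × (535 − 11.61) = 497.22 × 10⁶ N·mm.
M_n = 497.22 kN·m.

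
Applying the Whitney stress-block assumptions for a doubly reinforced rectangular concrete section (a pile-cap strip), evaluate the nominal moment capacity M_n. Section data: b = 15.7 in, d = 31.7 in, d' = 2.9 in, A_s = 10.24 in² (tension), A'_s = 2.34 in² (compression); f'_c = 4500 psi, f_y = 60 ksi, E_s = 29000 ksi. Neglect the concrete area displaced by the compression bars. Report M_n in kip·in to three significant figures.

Assume both steels yield.
a = (A_s − A'_s) f_y/(0.85 f'_c b) = (10.24 − 2.34) × 60/(0.85 × 4.5 × 15.7) = 7.893 in.
c = a/β₁ = 7.893/0.825 = 9.567 in; ε'_s = 0.003(c − d')/c = 0.0021 ≥ ε_y = 0.0021, so the compression steel yields.
M_n = (A_s − A'_s) f_y (d − a/2) + A'_s f_y (d − d') = 474 × (31.7 − 3.9465) + 140.4 × (31.7 − 2.9) = 13155.2 + 4043.5 = 17198.7 kip·in.

M_n ≈ 17200 kip·in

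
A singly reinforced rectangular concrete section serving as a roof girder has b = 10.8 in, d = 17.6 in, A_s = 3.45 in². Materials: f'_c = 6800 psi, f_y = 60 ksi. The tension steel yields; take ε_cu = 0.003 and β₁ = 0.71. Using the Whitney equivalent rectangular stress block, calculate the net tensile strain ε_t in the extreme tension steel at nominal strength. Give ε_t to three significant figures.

a = A_s f_y/(0.85 f'_c b) = 3.316 in.
β₁ = 0.71, so c = a/β₁ = 3.316/0.71 = 4.670 in.
From the linear strain diagram with ε_cu = 0.003: ε_t = 0.003 (d − c)/c = 0.003 × (17.6 − 4.670)/4.670 = 0.00831.
Since ε_t ≥ 0.005, the section is tension-controlled.

ε_t ≈ 0.00831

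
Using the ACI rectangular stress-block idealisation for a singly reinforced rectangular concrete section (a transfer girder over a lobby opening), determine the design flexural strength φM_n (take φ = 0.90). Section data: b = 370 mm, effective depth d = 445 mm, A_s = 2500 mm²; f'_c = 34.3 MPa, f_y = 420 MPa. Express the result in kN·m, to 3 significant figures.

φM_n ≈ 375 kN·m

T = A_s f_y = 2500 × 420 = 1050000 N = 1050 kN.
From C = T: a = T/(0.85 f'_c b) = 1050000/(0.85 × 34.3 × 370) = 97.34 mm.
M_n = T(d − a/2) = 1050 kN × (445 − 48.67) mm = 416.15 kN·m.
φM_n = 0.90 × 416.15 = 374.54 kN·m.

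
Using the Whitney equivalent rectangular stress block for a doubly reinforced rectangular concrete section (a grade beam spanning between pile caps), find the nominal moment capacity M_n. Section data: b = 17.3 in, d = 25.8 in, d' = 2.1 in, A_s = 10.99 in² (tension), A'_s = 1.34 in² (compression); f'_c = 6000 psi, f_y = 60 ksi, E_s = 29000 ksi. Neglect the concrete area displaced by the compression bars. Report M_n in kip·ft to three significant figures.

M_n ≈ 1250 kip·ft

Assume both steels yield.
a = (A_s − A'_s) f_y/(0.85 f'_c b) = (10.99 − 1.34) × 60/(0.85 × 6 × 17.3) = 6.562 in.
c = a/β₁ = 6.562/0.75 = 8.749 in; ε'_s = 0.003(c − d')/c = 0.0023 ≥ ε_y = 0.0021, so the compression steel yields.
M_n = (A_s − A'_s) f_y (d − a/2) + A'_s f_y (d − d') = 579 × (25.8 − 3.281) + 80.4 × (25.8 − 2.1) = 13038.5 + 1905.5 = 14944.0 kip·in = 14944.0/12 = 1245.33 kip·ft.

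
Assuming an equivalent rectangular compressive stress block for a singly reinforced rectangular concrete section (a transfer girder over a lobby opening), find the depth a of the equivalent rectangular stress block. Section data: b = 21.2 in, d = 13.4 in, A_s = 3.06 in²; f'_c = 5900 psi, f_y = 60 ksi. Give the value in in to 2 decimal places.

T = A_s f_y = 3.06 × 60 = 183.6 kips.
a = T/(0.85 f'_c b) = 183.6/(0.85 × 5.9 × 21.2) = 1.73 in.

a ≈ 1.73 in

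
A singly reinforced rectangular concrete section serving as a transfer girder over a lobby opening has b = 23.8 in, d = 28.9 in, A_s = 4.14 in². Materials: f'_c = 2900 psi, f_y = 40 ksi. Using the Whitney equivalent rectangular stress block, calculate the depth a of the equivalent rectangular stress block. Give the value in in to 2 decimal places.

a ≈ 2.82 in

T = A_s f_y = 4.14 × 40 = 165.6 kips.
a = T/(0.85 f'_c b) = 165.6/(0.85 × 2.9 × 23.8) = 2.82 in.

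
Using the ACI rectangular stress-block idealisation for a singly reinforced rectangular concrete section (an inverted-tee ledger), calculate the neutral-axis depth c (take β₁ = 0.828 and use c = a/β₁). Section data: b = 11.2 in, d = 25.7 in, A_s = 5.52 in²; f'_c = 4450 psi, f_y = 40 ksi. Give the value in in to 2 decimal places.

T = A_s f_y = 5.52 × 40 = 220.8 kips.
a = T/(0.85 f'_c b) = 220.8/(0.85 × 4.45 × 11.2) = 5.2120 in.
With β₁ = 0.828, c = a/β₁ = 5.2120/0.828 = 6.29 in.

c ≈ 6.29 in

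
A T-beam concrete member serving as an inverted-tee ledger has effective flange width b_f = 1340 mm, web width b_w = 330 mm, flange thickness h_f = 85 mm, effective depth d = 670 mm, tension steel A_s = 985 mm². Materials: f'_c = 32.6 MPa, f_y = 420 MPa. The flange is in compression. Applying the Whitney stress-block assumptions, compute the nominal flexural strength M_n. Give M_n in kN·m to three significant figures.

M_n ≈ 275 kN·m

Tension: T = A_s f_y = 985 × 420 = 413700 N.
Try a within the flange: a = T/(0.85 f'_c b_f) = 413700/(0.85 × 32.6 × 1340) = 11.14 mm.
Since a = 11.14 ≤ h_f = 85 mm, the stress block lies entirely in the flange; analyse as a rectangular beam of width b_f.
M_n = T(d − a/2) = 413700 × (670 − 5.57) = 274.87 × 10⁶ N·mm.
M_n = 274.87 kN·m.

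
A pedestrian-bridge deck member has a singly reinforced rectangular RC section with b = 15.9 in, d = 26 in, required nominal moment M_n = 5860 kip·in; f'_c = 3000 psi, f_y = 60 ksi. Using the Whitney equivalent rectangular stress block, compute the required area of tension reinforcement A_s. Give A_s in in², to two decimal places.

From M_n = 0.85 f'_c a b (d − a/2):
a = d − √(d² − 2M_n/(0.85 f'_c b)) = 26 − √(26² − 2 × 5860/(0.85 × 3 × 15.9)) = 6.329 in.
A_s = 0.85 f'_c a b / f_y = 0.85 × 3 × 6.329 × 15.9 / 60 = 4.277 in².

A_s ≈ 4.28 in²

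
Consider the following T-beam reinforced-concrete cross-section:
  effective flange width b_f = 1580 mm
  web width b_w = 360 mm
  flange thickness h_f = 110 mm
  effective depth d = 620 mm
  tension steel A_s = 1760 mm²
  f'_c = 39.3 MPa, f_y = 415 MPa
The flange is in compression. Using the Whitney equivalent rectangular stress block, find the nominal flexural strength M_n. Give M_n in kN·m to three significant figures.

Tension: T = A_s f_y = 1760 × 415 = 730400 N.
Try a within the flange: a = T/(0.85 f'_c b_f) = 730400/(0.85 × 39.3 × 1580) = 13.84 mm.
Since a = 13.84 ≤ h_f = 110 mm, the stress block lies entirely in the flange; analyse as a rectangular beam of width b_f.
M_n = T(d − a/2) = 730400 × (620 − 6.92) = 447.79 × 10⁶ N·mm.
M_n = 447.79 kN·m.

M_n ≈ 448 kN·m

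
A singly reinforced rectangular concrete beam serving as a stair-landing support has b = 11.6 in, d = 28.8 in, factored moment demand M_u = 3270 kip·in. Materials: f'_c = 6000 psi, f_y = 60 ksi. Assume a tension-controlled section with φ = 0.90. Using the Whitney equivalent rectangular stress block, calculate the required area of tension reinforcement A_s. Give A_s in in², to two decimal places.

A_s ≈ 2.19 in²

M_n = M_u/φ = 3270/0.90 = 3633.33 kip·in.
From M_n = 0.85 f'_c a b (d − a/2):
a = d − √(d² − 2M_n/(0.85 f'_c b)) = 28.8 − √(28.8² − 2 × 3633.33/(0.85 × 6 × 11.6)) = 2.218 in.
A_s = 0.85 f'_c a b / f_y = 0.85 × 6 × 2.218 × 11.6 / 60 = 2.187 in².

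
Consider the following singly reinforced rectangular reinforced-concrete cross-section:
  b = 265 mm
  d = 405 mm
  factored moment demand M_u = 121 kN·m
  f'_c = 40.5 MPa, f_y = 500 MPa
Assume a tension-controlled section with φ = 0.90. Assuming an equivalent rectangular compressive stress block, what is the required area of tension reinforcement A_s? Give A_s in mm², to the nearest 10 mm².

A_s ≈ 700 mm²

M_n = M_u/φ = 121/0.90 = 134.444 kN·m.
With M_n = 0.85 f'_c a b (d − a/2), solve the quadratic for a:
a = d − √(d² − 2M_n/(0.85 f'_c b)) = 405 − √(405² − 2 × 134.444×10⁶/(0.85 × 40.5 × 265)) = 38.19 mm.
A_s = 0.85 f'_c a b / f_y = 0.85 × 40.5 × 38.19 × 265 / 500 = 696.8 mm².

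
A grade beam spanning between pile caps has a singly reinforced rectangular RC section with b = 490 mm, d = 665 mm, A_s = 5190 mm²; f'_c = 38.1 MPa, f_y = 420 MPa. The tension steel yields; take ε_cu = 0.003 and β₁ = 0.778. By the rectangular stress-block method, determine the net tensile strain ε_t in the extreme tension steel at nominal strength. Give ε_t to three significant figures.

ε_t ≈ 0.00830

a = A_s f_y/(0.85 f'_c b) = 137.37 mm.
β₁ = 0.778, so c = a/β₁ = 137.37/0.778 = 176.57 mm.
From the linear strain diagram with ε_cu = 0.003: ε_t = 0.003 (d − c)/c = 0.003 × (665 − 176.57)/176.57 = 0.00830.
Since ε_t ≥ 0.005, the section is tension-controlled.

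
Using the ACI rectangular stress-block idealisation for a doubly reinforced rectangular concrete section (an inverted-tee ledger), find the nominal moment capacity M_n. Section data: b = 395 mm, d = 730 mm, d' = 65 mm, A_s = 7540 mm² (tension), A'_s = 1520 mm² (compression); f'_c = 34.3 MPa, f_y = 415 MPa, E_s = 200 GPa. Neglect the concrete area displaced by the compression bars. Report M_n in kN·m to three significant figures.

Assume both tension and compression steel yield.
Net tension couple steel: A_s − A'_s = 6020 mm².
a = (A_s − A'_s) f_y / (0.85 f'_c b) = 2498300/(0.85 × 34.3 × 395) = 216.94 mm.
c = a/β₁ = 216.94/0.805 = 269.49 mm; ε'_s = 0.003(c − d')/c = 0.0023 ≥ f_y/E_s = 0.0021, so compression steel does yield.
M_n = (A_s − A'_s) f_y (d − a/2) + A'_s f_y (d − d') = [2498300 × (730 − 108.47) + 630800 × (730 − 65)] × 10⁻⁶ = 1552.77 + 419.48 = 1972.25 kN·m.

M_n ≈ 1970 kN·m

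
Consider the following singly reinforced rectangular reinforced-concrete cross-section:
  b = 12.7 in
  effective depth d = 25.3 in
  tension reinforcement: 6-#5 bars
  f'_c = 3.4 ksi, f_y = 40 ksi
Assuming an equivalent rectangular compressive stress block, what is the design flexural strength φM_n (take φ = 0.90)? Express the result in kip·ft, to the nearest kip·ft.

A_s = 6 × 0.31 = 1.86 in².
T = A_s f_y = 1.86 × 40 = 74.4 kips.
a = T/(0.85 f'_c b) = 74.4/(0.85 × 3.4 × 12.7) = 2.027 in.
M_n = T(d − a/2) = 74.4 × (25.3 − 1.0135) = 1806.9 kip·in = 1806.9/12 = 150.58 kip·ft.
φM_n = 0.90 × 150.58 = 135.52 kip·ft.

φM_n ≈ 136 kip·ft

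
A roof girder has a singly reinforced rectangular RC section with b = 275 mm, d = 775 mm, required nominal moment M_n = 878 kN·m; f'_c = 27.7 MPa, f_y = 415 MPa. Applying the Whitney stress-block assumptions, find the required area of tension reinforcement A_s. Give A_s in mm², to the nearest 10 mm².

A_s ≈ 3140 mm²

With M_n = 0.85 f'_c a b (d − a/2), solve the quadratic for a:
a = d − √(d² − 2M_n/(0.85 f'_c b)) = 775 − √(775² − 2 × 878×10⁶/(0.85 × 27.7 × 275)) = 201.05 mm.
A_s = 0.85 f'_c a b / f_y = 0.85 × 27.7 × 201.05 × 275 / 415 = 3136.8 mm².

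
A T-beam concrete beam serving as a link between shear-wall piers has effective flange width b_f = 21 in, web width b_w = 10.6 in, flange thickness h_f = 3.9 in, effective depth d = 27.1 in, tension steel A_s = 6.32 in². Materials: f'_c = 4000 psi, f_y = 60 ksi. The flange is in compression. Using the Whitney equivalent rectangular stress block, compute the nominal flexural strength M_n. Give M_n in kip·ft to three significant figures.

M_n ≈ 767 kip·ft

Tension: T = A_s f_y = 6.32 × 60 = 379.2 kips.
Try a within the flange: a = T/(0.85 f'_c b_f) = 379.2/(0.85 × 4 × 21) = 5.311 in.
a = 5.311 > h_f = 3.9 in: the block extends into the web. Split into flange-overhang and web parts.
C_f = 0.85 f'_c (b_f − b_w) h_f = 0.85 × 4 × (21 − 10.6) × 3.9 = 137.9 kips.
Remaining web compression depth: a_w = (T − C_f)/(0.85 f'_c b_w) = (379.2 − 137.9)/(0.85 × 4 × 10.6) = 6.695 in.
M_n = C_f(d − h_f/2) + (T − C_f)(d − a_w/2) = 137.9 × (27.1 − 1.95) + 241.3 × (27.1 − 3.3475) = 3468.2 + 5731.5 = 9199.7 kip·in.
M_n = 9199.7/12 = 766.64 kip·ft.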